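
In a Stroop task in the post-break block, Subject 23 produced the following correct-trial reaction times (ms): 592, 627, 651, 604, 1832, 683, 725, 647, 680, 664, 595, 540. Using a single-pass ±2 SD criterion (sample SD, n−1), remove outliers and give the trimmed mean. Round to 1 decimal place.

637.1 ms

n = 12, ΣRT = 8840, M = 736.667
Σ(x−M)² = 1335944.67; s = √(1335944.67/11) = 348.496
Cutoffs: 736.667 ± 2·348.496 → [39.7, 1433.7]
Outside: 1832 → excluded.
Retained (n=11): Σ = 7008, mean = 7008/11 = 637.091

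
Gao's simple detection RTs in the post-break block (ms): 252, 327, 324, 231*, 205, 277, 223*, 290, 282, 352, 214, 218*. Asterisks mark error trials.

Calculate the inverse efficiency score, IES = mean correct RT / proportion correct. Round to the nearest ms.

374 ms

Correct trials (n=9): 252, 327, 324, 205, 277, 290, 282, 352, 214
Mean correct RT = 2523/9 = 280.3333 ms
Proportion correct = 9/12
IES = 280.3333 / (9/12) = 373.778 ms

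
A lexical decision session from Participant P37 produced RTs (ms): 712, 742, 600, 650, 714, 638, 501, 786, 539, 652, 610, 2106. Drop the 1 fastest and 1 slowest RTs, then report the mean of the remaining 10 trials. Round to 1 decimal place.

664.3 ms

Sorted: 501, 539, 600, 610, 638, 650, 652, 712, 714, 742, 786, 2106
Drop lowest 1 (501) and highest 1 (2106)
Remaining (n=10): Σ = 6643, mean = 6643/10 = 664.300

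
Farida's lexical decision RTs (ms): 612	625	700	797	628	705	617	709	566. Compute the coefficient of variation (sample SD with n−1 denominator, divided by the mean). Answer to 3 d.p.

n = 9, Σ = 5959, M = 662.1111
Σ(x−M)² = 39992.889; s = √(39992.889/8) = 70.7044
CV = 70.7044 / 662.1111 = 0.10679

0.107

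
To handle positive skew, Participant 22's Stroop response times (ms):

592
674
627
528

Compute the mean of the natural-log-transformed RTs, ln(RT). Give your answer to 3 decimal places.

6.402

ln(RT): 6.3835, 6.5132, 6.4409, 6.2691
Σ ln(RT) = 25.6068
Mean = 25.6068/4 = 6.40169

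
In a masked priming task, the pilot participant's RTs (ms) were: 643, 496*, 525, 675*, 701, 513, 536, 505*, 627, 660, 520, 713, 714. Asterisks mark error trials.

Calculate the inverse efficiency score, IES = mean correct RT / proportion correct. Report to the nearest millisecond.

800 ms

Correct trials (n=10): 643, 525, 701, 513, 536, 627, 660, 520, 713, 714
Mean correct RT = 6152/10 = 615.2000 ms
Proportion correct = 10/13
IES = 615.2000 / (10/13) = 799.760 ms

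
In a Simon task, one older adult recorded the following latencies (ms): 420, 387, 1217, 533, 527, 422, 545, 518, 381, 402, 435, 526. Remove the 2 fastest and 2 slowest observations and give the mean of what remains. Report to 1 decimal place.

Sorted: 381, 387, 402, 420, 422, 435, 518, 526, 527, 533, 545, 1217
Drop lowest 2 (381, 387) and highest 2 (545, 1217)
Remaining (n=8): Σ = 3783, mean = 3783/8 = 472.875

472.9 ms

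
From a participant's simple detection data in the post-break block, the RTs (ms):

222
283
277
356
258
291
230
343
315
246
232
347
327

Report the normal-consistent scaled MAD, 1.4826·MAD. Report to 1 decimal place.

65.2 ms

Sorted: 222, 230, 232, 246, 258, 277, 283, 291, 315, 327, 343, 347, 356 → median = 283
|x − 283| sorted: 0, 6, 8, 25, 32, 37, 44, 51, 53, 60, 61, 64, 73 → MAD = 44
Robust SD ≈ 1.4826 × 44 = 65.234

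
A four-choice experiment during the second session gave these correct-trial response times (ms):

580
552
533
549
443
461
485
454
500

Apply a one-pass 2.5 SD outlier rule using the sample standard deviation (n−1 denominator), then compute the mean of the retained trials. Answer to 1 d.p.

506.3 ms

n = 9, ΣRT = 4557, M = 506.333
Σ(x−M)² = 19344.00; s = √(19344.00/8) = 49.173
Cutoffs: 506.333 ± 2.5·49.173 → [383.4, 629.3]
No RTs fall outside the cutoffs; all 9 retained. Mean = 4557/9 = 506.333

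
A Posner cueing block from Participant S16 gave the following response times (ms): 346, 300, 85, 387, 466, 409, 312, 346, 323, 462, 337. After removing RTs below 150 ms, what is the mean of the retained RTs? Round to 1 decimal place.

Excluded: 85
Retained (n=10): Σ = 3688
Mean = 3688/10 = 368.8000

368.8 ms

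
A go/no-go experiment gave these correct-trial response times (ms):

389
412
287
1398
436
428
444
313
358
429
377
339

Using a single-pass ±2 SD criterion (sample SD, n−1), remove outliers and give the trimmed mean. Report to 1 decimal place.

n = 12, ΣRT = 5610, M = 467.500
Σ(x−M)² = 972803.00; s = √(972803.00/11) = 297.383
Cutoffs: 467.500 ± 2·297.383 → [-127.3, 1062.3]
Outside: 1398 → excluded.
Retained (n=11): Σ = 4212, mean = 4212/11 = 382.909

382.9 ms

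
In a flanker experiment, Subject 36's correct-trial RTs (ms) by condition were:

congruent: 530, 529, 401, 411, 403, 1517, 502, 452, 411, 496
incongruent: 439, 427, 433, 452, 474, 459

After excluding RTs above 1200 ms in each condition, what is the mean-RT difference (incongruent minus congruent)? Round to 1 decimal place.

-12.1 ms

congruent: exclude 1517
M(congruent) = 4135/9 = 459.444
M(incongruent) = 2684/6 = 447.333
Difference = 447.333 − 459.444 = -12.111 ms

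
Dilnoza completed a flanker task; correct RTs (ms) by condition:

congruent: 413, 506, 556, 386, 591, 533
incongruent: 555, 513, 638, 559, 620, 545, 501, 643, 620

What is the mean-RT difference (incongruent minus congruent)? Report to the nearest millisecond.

M(congruent) = 2985/6 = 497.500
M(incongruent) = 5194/9 = 577.111
Difference = 577.111 − 497.500 = 79.611 ms

80 ms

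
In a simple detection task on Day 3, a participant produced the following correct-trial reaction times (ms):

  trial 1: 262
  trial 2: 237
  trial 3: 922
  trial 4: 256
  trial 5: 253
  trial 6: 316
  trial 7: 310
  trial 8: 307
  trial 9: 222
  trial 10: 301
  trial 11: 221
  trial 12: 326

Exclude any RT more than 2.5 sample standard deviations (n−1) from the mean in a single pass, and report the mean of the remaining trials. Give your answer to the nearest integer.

n = 12, ΣRT = 3933, M = 327.750
Σ(x−M)² = 400608.25; s = √(400608.25/11) = 190.837
Cutoffs: 327.750 ± 2.5·190.837 → [-149.3, 804.8]
Outside: 922 → excluded.
Retained (n=11): Σ = 3011, mean = 3011/11 = 273.727

274 ms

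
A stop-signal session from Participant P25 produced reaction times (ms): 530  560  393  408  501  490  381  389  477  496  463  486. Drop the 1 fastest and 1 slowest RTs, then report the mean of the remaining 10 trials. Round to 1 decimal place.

Sorted: 381, 389, 393, 408, 463, 477, 486, 490, 496, 501, 530, 560
Drop lowest 1 (381) and highest 1 (560)
Remaining (n=10): Σ = 4633, mean = 4633/10 = 463.300

463.3 ms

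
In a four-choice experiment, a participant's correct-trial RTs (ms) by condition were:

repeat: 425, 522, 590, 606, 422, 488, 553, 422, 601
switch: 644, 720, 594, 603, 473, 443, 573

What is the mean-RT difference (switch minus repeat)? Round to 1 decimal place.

64.2 ms

M(repeat) = 4629/9 = 514.333
M(switch) = 4050/7 = 578.571
Difference = 578.571 − 514.333 = 64.238 ms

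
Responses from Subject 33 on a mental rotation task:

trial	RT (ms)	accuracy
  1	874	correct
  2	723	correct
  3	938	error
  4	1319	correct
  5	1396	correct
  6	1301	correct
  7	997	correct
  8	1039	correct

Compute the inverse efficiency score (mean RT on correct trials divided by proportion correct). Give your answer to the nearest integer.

Correct trials (n=7): 874, 723, 1319, 1396, 1301, 997, 1039
Mean correct RT = 7649/7 = 1092.7143 ms
Proportion correct = 7/8
IES = 1092.7143 / (7/8) = 1248.816 ms

1249 ms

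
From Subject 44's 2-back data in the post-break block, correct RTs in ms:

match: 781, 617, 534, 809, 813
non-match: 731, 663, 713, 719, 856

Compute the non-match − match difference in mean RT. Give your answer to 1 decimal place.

M(match) = 3554/5 = 710.800
M(non-match) = 3682/5 = 736.400
Difference = 736.400 − 710.800 = 25.600 ms

25.6 ms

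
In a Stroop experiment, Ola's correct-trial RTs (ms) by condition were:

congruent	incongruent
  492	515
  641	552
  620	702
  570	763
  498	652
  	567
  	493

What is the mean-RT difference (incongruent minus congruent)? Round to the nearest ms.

M(congruent) = 2821/5 = 564.200
M(incongruent) = 4244/7 = 606.286
Difference = 606.286 − 564.200 = 42.086 ms

42 ms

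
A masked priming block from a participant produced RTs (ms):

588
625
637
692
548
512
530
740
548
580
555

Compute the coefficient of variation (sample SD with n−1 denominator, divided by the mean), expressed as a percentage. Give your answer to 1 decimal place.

11.9%

n = 11, Σ = 6555, M = 595.9091
Σ(x−M)² = 50494.909; s = √(50494.909/10) = 71.0598
CV = 71.0598 / 595.9091 = 0.11925 = 11.925%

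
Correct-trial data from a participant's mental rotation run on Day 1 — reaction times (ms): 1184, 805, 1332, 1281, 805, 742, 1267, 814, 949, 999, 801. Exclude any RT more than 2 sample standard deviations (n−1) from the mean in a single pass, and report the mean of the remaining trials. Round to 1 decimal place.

n = 11, ΣRT = 10979, M = 998.091
Σ(x−M)² = 513702.91; s = √(513702.91/10) = 226.650
Cutoffs: 998.091 ± 2·226.650 → [544.8, 1451.4]
No RTs fall outside the cutoffs; all 11 retained. Mean = 10979/11 = 998.091

998.1 ms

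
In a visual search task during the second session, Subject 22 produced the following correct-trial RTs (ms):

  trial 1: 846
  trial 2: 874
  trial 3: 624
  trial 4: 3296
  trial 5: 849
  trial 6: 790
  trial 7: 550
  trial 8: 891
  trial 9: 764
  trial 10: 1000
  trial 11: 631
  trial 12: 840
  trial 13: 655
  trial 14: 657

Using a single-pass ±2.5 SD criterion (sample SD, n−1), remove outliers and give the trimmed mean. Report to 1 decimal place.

767.0 ms

n = 14, ΣRT = 13267, M = 947.643
Σ(x−M)² = 6149619.21; s = √(6149619.21/13) = 687.785
Cutoffs: 947.643 ± 2.5·687.785 → [-771.8, 2667.1]
Outside: 3296 → excluded.
Retained (n=13): Σ = 9971, mean = 9971/13 = 767.000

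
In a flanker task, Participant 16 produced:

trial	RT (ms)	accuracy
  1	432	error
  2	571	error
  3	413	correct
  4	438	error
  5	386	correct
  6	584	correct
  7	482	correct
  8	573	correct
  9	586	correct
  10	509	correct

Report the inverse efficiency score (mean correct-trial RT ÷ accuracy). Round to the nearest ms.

721 ms

Correct trials (n=7): 413, 386, 584, 482, 573, 586, 509
Mean correct RT = 3533/7 = 504.7143 ms
Proportion correct = 7/10
IES = 504.7143 / (7/10) = 721.020 ms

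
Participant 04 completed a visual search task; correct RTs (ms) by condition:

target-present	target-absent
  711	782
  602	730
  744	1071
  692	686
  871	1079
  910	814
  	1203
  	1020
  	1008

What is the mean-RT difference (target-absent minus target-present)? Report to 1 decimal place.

M(target-present) = 4530/6 = 755.000
M(target-absent) = 8393/9 = 932.556
Difference = 932.556 − 755.000 = 177.556 ms

177.6 ms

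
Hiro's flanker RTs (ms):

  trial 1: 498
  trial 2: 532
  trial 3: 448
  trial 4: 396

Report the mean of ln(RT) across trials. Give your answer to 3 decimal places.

ln(RT): 6.2106, 6.2766, 6.1048, 5.9814
Σ ln(RT) = 24.5735
Mean = 24.5735/4 = 6.14336

6.143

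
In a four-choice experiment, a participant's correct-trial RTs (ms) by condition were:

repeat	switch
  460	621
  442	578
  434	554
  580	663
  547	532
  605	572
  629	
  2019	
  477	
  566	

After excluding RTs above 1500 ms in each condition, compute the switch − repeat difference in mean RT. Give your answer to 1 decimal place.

repeat: exclude 2019
M(repeat) = 4740/9 = 526.667
M(switch) = 3520/6 = 586.667
Difference = 586.667 − 526.667 = 60.000 ms

60.0 ms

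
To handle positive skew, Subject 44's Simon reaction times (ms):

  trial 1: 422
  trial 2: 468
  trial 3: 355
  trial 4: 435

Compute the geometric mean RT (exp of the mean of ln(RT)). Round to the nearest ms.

418 ms

ln(RT): 6.0450, 6.1485, 5.8721, 6.0753
Mean ln(RT) = 24.1409/4 = 6.03523
Geometric mean = exp(6.03523) = 417.90 ms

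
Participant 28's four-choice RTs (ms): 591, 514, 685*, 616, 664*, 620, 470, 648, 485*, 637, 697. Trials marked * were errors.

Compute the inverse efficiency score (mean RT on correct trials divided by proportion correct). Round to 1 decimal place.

Correct trials (n=8): 591, 514, 616, 620, 470, 648, 637, 697
Mean correct RT = 4793/8 = 599.1250 ms
Proportion correct = 8/11
IES = 599.1250 / (8/11) = 823.797 ms

823.8 ms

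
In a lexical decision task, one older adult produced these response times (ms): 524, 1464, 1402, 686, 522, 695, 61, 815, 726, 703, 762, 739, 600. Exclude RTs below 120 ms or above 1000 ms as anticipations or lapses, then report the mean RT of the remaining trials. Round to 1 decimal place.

677.2 ms

Excluded: 61, 1402, 1464
Retained (n=10): Σ = 6772
Mean = 6772/10 = 677.2000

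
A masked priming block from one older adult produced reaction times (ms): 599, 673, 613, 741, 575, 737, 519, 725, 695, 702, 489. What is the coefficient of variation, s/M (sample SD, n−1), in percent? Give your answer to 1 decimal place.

n = 11, Σ = 7068, M = 642.5455
Σ(x−M)² = 78798.727; s = √(78798.727/10) = 88.7686
CV = 88.7686 / 642.5455 = 0.13815 = 13.815%

13.8%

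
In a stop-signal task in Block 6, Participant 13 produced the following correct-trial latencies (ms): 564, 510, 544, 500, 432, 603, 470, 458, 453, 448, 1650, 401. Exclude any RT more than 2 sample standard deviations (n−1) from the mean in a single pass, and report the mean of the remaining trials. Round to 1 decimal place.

n = 12, ΣRT = 7033, M = 586.083
Σ(x−M)² = 1272318.92; s = √(1272318.92/11) = 340.096
Cutoffs: 586.083 ± 2·340.096 → [-94.1, 1266.3]
Outside: 1650 → excluded.
Retained (n=11): Σ = 5383, mean = 5383/11 = 489.364

489.4 ms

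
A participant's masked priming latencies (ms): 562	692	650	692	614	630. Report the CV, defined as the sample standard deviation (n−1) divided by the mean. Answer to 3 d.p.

n = 6, Σ = 3840, M = 640.0000
Σ(x−M)² = 12368.000; s = √(12368.000/5) = 49.7353
CV = 49.7353 / 640.0000 = 0.07771

0.078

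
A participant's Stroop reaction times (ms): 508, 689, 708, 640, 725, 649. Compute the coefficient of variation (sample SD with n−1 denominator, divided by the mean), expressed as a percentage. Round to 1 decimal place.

n = 6, Σ = 3919, M = 653.1667
Σ(x−M)² = 30714.833; s = √(30714.833/5) = 78.3771
CV = 78.3771 / 653.1667 = 0.12000 = 12.000%

12.0%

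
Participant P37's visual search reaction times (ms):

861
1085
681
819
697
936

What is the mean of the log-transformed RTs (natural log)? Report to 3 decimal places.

6.728

ln(RT): 6.7581, 6.9893, 6.5236, 6.7081, 6.5468, 6.8416
Σ ln(RT) = 40.3675
Mean = 40.3675/6 = 6.72791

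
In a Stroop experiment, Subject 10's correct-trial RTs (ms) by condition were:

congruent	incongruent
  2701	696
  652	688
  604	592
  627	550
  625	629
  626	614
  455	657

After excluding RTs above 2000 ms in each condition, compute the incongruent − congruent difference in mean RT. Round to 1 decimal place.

congruent: exclude 2701
M(congruent) = 3589/6 = 598.167
M(incongruent) = 4426/7 = 632.286
Difference = 632.286 − 598.167 = 34.119 ms

34.1 ms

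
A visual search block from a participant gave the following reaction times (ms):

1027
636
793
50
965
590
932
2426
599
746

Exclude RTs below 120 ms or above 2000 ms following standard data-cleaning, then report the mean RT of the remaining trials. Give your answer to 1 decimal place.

Excluded: 50, 2426
Retained (n=8): Σ = 6288
Mean = 6288/8 = 786.0000

786.0 ms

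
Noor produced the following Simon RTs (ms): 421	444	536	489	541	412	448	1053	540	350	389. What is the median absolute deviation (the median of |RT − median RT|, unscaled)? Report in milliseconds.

Sorted: 350, 389, 412, 421, 444, 448, 489, 536, 540, 541, 1053 → median = 448
|x − 448|: 27, 4, 88, 41, 93, 36, 0, 605, 92, 98, 59
Sorted deviations: 0, 4, 27, 36, 41, 59, 88, 92, 93, 98, 605 → MAD = 59

59 ms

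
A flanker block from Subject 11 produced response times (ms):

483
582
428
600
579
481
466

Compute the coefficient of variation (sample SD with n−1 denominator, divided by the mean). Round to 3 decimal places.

0.132

n = 7, Σ = 3619, M = 517.0000
Σ(x−M)² = 27932.000; s = √(27932.000/6) = 68.2300
CV = 68.2300 / 517.0000 = 0.13197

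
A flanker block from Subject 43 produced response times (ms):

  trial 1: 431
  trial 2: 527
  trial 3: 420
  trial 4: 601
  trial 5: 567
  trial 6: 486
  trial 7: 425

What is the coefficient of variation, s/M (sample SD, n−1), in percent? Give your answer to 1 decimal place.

n = 7, Σ = 3457, M = 493.8571
Σ(x−M)² = 32136.857; s = √(32136.857/6) = 73.1857
CV = 73.1857 / 493.8571 = 0.14819 = 14.819%

14.8%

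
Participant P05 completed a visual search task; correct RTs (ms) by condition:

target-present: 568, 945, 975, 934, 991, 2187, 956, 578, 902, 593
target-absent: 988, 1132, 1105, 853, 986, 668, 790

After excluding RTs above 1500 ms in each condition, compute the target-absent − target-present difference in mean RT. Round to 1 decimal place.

104.8 ms

target-present: exclude 2187
M(target-present) = 7442/9 = 826.889
M(target-absent) = 6522/7 = 931.714
Difference = 931.714 − 826.889 = 104.825 ms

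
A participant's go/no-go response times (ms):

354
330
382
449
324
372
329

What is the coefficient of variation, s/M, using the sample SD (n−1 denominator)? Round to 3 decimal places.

n = 7, Σ = 2540, M = 362.8571
Σ(x−M)² = 11684.857; s = √(11684.857/6) = 44.1302
CV = 44.1302 / 362.8571 = 0.12162

0.122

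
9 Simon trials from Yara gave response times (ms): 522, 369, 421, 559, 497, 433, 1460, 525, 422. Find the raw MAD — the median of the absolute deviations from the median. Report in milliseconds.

64 ms

Sorted: 369, 421, 422, 433, 497, 522, 525, 559, 1460 → median = 497
|x − 497|: 25, 128, 76, 62, 0, 64, 963, 28, 75
Sorted deviations: 0, 25, 28, 62, 64, 75, 76, 128, 963 → MAD = 64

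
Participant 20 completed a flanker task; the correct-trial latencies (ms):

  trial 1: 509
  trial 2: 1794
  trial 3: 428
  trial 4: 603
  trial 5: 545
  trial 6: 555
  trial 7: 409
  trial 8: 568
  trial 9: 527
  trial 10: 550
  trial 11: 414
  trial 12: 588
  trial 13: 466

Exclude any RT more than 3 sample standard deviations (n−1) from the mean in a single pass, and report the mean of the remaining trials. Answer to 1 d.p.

n = 13, ΣRT = 7956, M = 612.000
Σ(x−M)² = 1564718.00; s = √(1564718.00/12) = 361.100
Cutoffs: 612.000 ± 3·361.100 → [-471.3, 1695.3]
Outside: 1794 → excluded.
Retained (n=12): Σ = 6162, mean = 6162/12 = 513.500

513.5 ms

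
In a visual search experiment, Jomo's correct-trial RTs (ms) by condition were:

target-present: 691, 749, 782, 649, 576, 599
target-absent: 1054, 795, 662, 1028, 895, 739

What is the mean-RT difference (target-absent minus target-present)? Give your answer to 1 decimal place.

187.8 ms

M(target-present) = 4046/6 = 674.333
M(target-absent) = 5173/6 = 862.167
Difference = 862.167 − 674.333 = 187.833 ms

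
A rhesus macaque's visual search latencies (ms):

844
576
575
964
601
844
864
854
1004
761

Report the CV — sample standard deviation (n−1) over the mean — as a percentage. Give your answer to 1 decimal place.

n = 10, Σ = 7887, M = 788.7000
Σ(x−M)² = 220042.100; s = √(220042.100/9) = 156.3622
CV = 156.3622 / 788.7000 = 0.19825 = 19.825%

19.8%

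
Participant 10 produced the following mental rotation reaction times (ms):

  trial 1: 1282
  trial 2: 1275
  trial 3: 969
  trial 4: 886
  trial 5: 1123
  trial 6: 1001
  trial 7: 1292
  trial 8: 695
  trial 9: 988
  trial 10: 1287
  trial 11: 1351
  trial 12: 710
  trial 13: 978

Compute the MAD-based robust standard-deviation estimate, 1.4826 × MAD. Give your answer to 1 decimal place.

406.2 ms

Sorted: 695, 710, 886, 969, 978, 988, 1001, 1123, 1275, 1282, 1287, 1292, 1351 → median = 1001
|x − 1001| sorted: 0, 13, 23, 32, 115, 122, 274, 281, 286, 291, 291, 306, 350 → MAD = 274
Robust SD ≈ 1.4826 × 274 = 406.232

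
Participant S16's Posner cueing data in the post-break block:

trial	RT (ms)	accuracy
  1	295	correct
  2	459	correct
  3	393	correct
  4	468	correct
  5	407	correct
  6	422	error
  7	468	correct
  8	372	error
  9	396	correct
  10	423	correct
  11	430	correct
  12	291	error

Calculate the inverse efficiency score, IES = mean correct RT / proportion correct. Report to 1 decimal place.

553.9 ms

Correct trials (n=9): 295, 459, 393, 468, 407, 468, 396, 423, 430
Mean correct RT = 3739/9 = 415.4444 ms
Proportion correct = 9/12
IES = 415.4444 / (9/12) = 553.926 ms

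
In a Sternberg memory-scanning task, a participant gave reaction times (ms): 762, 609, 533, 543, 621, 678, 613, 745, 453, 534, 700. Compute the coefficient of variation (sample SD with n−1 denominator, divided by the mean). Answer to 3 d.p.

0.157

n = 11, Σ = 6791, M = 617.3636
Σ(x−M)² = 94430.545; s = √(94430.545/10) = 97.1754
CV = 97.1754 / 617.3636 = 0.15740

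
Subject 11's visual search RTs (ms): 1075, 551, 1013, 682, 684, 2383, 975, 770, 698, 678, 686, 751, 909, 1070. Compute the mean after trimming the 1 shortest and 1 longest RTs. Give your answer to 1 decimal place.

Sorted: 551, 678, 682, 684, 686, 698, 751, 770, 909, 975, 1013, 1070, 1075, 2383
Drop lowest 1 (551) and highest 1 (2383)
Remaining (n=12): Σ = 9991, mean = 9991/12 = 832.583

832.6 ms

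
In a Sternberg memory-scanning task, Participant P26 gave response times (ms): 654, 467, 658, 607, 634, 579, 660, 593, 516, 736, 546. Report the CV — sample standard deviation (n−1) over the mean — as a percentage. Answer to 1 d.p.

12.5%

n = 11, Σ = 6650, M = 604.5455
Σ(x−M)² = 57504.727; s = √(57504.727/10) = 75.8319
CV = 75.8319 / 604.5455 = 0.12544 = 12.544%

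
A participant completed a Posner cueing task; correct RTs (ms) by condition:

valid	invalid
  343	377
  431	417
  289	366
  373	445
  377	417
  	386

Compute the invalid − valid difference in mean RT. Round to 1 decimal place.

M(valid) = 1813/5 = 362.600
M(invalid) = 2408/6 = 401.333
Difference = 401.333 − 362.600 = 38.733 ms

38.7 ms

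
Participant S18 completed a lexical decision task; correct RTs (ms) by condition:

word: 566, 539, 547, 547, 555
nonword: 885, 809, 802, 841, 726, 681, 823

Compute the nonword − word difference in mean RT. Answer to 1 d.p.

244.5 ms

M(word) = 2754/5 = 550.800
M(nonword) = 5567/7 = 795.286
Difference = 795.286 − 550.800 = 244.486 ms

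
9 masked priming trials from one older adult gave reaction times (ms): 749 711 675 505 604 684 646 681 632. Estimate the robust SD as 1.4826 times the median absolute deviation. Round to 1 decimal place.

Sorted: 505, 604, 632, 646, 675, 681, 684, 711, 749 → median = 675
|x − 675| sorted: 0, 6, 9, 29, 36, 43, 71, 74, 170 → MAD = 36
Robust SD ≈ 1.4826 × 36 = 53.374

53.4 ms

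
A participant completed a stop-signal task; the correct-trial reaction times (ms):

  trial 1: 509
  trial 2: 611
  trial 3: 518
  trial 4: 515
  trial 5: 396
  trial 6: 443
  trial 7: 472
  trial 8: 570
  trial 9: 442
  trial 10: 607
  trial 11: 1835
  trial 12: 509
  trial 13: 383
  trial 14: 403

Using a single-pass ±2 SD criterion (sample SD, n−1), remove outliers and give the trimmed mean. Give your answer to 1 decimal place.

490.6 ms

n = 14, ΣRT = 8213, M = 586.643
Σ(x−M)² = 1747819.21; s = √(1747819.21/13) = 366.671
Cutoffs: 586.643 ± 2·366.671 → [-146.7, 1320.0]
Outside: 1835 → excluded.
Retained (n=13): Σ = 6378, mean = 6378/13 = 490.615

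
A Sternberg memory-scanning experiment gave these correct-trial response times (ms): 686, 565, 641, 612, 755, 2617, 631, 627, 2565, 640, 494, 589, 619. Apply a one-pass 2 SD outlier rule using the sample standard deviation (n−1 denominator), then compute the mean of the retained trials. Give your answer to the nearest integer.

624 ms

n = 13, ΣRT = 12041, M = 926.231
Σ(x−M)² = 6595448.31; s = √(6595448.31/12) = 741.364
Cutoffs: 926.231 ± 2·741.364 → [-556.5, 2409.0]
Outside: 2565, 2617 → excluded.
Retained (n=11): Σ = 6859, mean = 6859/11 = 623.545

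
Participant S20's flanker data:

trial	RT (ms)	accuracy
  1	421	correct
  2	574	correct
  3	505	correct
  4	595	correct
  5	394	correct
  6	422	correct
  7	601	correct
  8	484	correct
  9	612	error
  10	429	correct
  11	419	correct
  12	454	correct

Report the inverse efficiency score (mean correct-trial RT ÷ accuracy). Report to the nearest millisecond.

Correct trials (n=11): 421, 574, 505, 595, 394, 422, 601, 484, 429, 419, 454
Mean correct RT = 5298/11 = 481.6364 ms
Proportion correct = 11/12
IES = 481.6364 / (11/12) = 525.421 ms

525 ms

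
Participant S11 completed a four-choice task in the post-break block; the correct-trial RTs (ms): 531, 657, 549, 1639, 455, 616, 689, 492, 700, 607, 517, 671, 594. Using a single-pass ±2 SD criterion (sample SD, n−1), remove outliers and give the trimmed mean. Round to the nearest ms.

n = 13, ΣRT = 8717, M = 670.538
Σ(x−M)² = 1088329.23; s = √(1088329.23/12) = 301.155
Cutoffs: 670.538 ± 2·301.155 → [68.2, 1272.8]
Outside: 1639 → excluded.
Retained (n=12): Σ = 7078, mean = 7078/12 = 589.833

590 ms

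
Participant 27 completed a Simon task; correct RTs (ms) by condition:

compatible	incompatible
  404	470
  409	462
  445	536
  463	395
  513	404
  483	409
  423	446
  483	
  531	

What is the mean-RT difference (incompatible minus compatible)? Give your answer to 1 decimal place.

-15.6 ms

M(compatible) = 4154/9 = 461.556
M(incompatible) = 3122/7 = 446.000
Difference = 446.000 − 461.556 = -15.556 ms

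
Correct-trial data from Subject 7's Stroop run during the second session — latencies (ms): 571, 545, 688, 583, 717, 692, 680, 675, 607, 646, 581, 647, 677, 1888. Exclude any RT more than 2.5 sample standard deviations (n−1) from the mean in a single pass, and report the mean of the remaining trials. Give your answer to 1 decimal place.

n = 14, ΣRT = 10197, M = 728.357
Σ(x−M)² = 1485027.21; s = √(1485027.21/13) = 337.984
Cutoffs: 728.357 ± 2.5·337.984 → [-116.6, 1573.3]
Outside: 1888 → excluded.
Retained (n=13): Σ = 8309, mean = 8309/13 = 639.154

639.2 ms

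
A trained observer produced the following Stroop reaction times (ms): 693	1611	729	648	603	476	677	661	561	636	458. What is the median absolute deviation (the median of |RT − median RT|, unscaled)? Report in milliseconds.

Sorted: 458, 476, 561, 603, 636, 648, 661, 677, 693, 729, 1611 → median = 648
|x − 648|: 45, 963, 81, 0, 45, 172, 29, 13, 87, 12, 190
Sorted deviations: 0, 12, 13, 29, 45, 45, 81, 87, 172, 190, 963 → MAD = 45

45 ms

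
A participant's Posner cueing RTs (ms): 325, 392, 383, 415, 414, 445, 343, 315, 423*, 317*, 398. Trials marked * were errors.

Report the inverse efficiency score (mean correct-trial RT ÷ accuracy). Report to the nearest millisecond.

466 ms

Correct trials (n=9): 325, 392, 383, 415, 414, 445, 343, 315, 398
Mean correct RT = 3430/9 = 381.1111 ms
Proportion correct = 9/11
IES = 381.1111 / (9/11) = 465.802 ms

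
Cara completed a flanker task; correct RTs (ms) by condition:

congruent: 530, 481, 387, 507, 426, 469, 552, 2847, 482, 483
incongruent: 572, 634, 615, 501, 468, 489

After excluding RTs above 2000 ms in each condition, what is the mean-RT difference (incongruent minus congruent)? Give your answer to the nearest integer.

67 ms

congruent: exclude 2847
M(congruent) = 4317/9 = 479.667
M(incongruent) = 3279/6 = 546.500
Difference = 546.500 − 479.667 = 66.833 ms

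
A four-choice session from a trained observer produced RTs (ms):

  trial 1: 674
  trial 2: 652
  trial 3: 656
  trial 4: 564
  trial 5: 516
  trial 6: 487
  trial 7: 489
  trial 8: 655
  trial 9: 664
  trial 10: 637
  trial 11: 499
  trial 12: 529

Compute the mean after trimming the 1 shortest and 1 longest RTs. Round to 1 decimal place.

Sorted: 487, 489, 499, 516, 529, 564, 637, 652, 655, 656, 664, 674
Drop lowest 1 (487) and highest 1 (674)
Remaining (n=10): Σ = 5861, mean = 5861/10 = 586.100

586.1 ms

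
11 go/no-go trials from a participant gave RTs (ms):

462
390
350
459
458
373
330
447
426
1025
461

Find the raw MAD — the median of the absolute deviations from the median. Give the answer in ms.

Sorted: 330, 350, 373, 390, 426, 447, 458, 459, 461, 462, 1025 → median = 447
|x − 447|: 15, 57, 97, 12, 11, 74, 117, 0, 21, 578, 14
Sorted deviations: 0, 11, 12, 14, 15, 21, 57, 74, 97, 117, 578 → MAD = 21

21 ms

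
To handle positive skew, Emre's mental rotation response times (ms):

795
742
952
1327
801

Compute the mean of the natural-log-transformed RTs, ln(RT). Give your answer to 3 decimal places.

ln(RT): 6.6783, 6.6093, 6.8586, 7.1907, 6.6859
Σ ln(RT) = 34.0228
Mean = 34.0228/5 = 6.80456

6.805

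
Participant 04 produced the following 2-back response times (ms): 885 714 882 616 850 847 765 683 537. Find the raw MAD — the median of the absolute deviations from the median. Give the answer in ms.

85 ms

Sorted: 537, 616, 683, 714, 765, 847, 850, 882, 885 → median = 765
|x − 765|: 120, 51, 117, 149, 85, 82, 0, 82, 228
Sorted deviations: 0, 51, 82, 82, 85, 117, 120, 149, 228 → MAD = 85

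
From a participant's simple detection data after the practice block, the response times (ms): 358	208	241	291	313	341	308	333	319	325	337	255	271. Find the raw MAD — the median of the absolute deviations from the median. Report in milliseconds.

24 ms

Sorted: 208, 241, 255, 271, 291, 308, 313, 319, 325, 333, 337, 341, 358 → median = 313
|x − 313|: 45, 105, 72, 22, 0, 28, 5, 20, 6, 12, 24, 58, 42
Sorted deviations: 0, 5, 6, 12, 20, 22, 24, 28, 42, 45, 58, 72, 105 → MAD = 24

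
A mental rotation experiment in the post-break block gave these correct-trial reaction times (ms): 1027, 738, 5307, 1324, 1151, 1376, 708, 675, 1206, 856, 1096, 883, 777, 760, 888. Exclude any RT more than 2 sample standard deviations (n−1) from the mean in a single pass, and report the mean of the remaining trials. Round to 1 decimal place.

961.8 ms

n = 15, ΣRT = 18772, M = 1251.467
Σ(x−M)² = 18337081.73; s = √(18337081.73/14) = 1144.461
Cutoffs: 1251.467 ± 2·1144.461 → [-1037.5, 3540.4]
Outside: 5307 → excluded.
Retained (n=14): Σ = 13465, mean = 13465/14 = 961.786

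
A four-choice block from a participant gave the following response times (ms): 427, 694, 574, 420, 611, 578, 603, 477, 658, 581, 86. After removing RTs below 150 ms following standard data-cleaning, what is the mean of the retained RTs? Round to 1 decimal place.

562.3 ms

Excluded: 86
Retained (n=10): Σ = 5623
Mean = 5623/10 = 562.3000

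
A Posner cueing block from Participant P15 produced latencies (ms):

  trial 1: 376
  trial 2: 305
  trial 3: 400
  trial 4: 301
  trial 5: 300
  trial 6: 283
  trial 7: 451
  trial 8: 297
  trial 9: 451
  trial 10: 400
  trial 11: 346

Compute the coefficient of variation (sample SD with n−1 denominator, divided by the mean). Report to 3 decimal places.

0.178

n = 11, Σ = 3910, M = 355.4545
Σ(x−M)² = 39990.727; s = √(39990.727/10) = 63.2382
CV = 63.2382 / 355.4545 = 0.17791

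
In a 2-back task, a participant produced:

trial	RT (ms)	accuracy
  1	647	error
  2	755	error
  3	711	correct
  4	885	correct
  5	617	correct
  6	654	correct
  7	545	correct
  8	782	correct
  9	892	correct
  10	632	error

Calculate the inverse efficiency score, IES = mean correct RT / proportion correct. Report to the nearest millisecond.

1038 ms

Correct trials (n=7): 711, 885, 617, 654, 545, 782, 892
Mean correct RT = 5086/7 = 726.5714 ms
Proportion correct = 7/10
IES = 726.5714 / (7/10) = 1037.959 ms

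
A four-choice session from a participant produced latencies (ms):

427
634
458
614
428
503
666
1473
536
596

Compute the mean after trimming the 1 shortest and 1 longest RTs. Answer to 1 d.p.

Sorted: 427, 428, 458, 503, 536, 596, 614, 634, 666, 1473
Drop lowest 1 (427) and highest 1 (1473)
Remaining (n=8): Σ = 4435, mean = 4435/8 = 554.375

554.4 ms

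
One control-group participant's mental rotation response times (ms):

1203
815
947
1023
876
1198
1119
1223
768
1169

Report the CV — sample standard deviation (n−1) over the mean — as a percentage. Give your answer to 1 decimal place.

n = 10, Σ = 10341, M = 1034.1000
Σ(x−M)² = 267998.900; s = √(267998.900/9) = 172.5620
CV = 172.5620 / 1034.1000 = 0.16687 = 16.687%

16.7%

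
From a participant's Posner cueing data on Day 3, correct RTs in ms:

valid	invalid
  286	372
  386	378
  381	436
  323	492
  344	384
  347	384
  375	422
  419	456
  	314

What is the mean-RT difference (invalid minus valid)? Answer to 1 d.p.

46.6 ms

M(valid) = 2861/8 = 357.625
M(invalid) = 3638/9 = 404.222
Difference = 404.222 − 357.625 = 46.597 ms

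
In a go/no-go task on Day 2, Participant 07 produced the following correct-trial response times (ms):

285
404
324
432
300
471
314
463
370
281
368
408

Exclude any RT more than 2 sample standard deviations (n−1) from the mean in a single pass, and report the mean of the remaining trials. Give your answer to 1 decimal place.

368.3 ms

n = 12, ΣRT = 4420, M = 368.333
Σ(x−M)² = 50562.67; s = √(50562.67/11) = 67.798
Cutoffs: 368.333 ± 2·67.798 → [232.7, 503.9]
No RTs fall outside the cutoffs; all 12 retained. Mean = 4420/12 = 368.333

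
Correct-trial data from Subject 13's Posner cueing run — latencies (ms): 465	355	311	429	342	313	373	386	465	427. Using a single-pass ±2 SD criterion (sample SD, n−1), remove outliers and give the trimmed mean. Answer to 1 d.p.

386.6 ms

n = 10, ΣRT = 3866, M = 386.600
Σ(x−M)² = 30028.40; s = √(30028.40/9) = 57.762
Cutoffs: 386.600 ± 2·57.762 → [271.1, 502.1]
No RTs fall outside the cutoffs; all 10 retained. Mean = 3866/10 = 386.600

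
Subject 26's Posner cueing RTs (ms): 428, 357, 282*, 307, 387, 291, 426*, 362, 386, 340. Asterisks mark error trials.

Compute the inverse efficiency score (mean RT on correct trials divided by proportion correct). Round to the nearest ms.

447 ms

Correct trials (n=8): 428, 357, 307, 387, 291, 362, 386, 340
Mean correct RT = 2858/8 = 357.2500 ms
Proportion correct = 8/10
IES = 357.2500 / (8/10) = 446.562 ms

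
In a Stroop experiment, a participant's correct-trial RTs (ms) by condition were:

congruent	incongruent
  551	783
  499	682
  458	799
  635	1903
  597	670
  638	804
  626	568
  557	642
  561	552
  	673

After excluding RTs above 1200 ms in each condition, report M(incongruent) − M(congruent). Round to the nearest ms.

incongruent: exclude 1903
M(congruent) = 5122/9 = 569.111
M(incongruent) = 6173/9 = 685.889
Difference = 685.889 − 569.111 = 116.778 ms

117 ms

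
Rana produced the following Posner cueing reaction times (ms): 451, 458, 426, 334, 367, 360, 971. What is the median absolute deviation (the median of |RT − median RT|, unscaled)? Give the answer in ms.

59 ms

Sorted: 334, 360, 367, 426, 451, 458, 971 → median = 426
|x − 426|: 25, 32, 0, 92, 59, 66, 545
Sorted deviations: 0, 25, 32, 59, 66, 92, 545 → MAD = 59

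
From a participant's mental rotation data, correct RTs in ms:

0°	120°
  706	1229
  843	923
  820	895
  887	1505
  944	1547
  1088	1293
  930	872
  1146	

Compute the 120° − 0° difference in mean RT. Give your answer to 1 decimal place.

260.1 ms

M(0°) = 7364/8 = 920.500
M(120°) = 8264/7 = 1180.571
Difference = 1180.571 − 920.500 = 260.071 ms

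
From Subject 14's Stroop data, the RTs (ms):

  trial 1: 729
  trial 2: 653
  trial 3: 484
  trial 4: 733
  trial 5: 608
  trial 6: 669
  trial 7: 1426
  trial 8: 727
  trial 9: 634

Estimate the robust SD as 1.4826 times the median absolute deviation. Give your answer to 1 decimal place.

89.0 ms

Sorted: 484, 608, 634, 653, 669, 727, 729, 733, 1426 → median = 669
|x − 669| sorted: 0, 16, 35, 58, 60, 61, 64, 185, 757 → MAD = 60
Robust SD ≈ 1.4826 × 60 = 88.956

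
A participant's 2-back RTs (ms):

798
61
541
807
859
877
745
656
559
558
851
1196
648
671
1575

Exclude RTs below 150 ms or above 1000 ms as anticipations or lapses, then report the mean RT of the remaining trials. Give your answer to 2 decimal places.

714.17 ms

Excluded: 61, 1196, 1575
Retained (n=12): Σ = 8570
Mean = 8570/12 = 714.1667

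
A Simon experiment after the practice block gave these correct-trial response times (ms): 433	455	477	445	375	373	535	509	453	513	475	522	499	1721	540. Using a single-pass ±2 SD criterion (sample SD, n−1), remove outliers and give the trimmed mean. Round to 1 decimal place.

n = 15, ΣRT = 8325, M = 555.000
Σ(x−M)² = 1493682.00; s = √(1493682.00/14) = 326.637
Cutoffs: 555.000 ± 2·326.637 → [-98.3, 1208.3]
Outside: 1721 → excluded.
Retained (n=14): Σ = 6604, mean = 6604/14 = 471.714

471.7 ms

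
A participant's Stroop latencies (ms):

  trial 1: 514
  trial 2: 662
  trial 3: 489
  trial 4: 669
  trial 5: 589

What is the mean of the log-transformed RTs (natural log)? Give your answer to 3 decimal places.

6.363

ln(RT): 6.2422, 6.4953, 6.1924, 6.5058, 6.3784
Σ ln(RT) = 31.8141
Mean = 31.8141/5 = 6.36281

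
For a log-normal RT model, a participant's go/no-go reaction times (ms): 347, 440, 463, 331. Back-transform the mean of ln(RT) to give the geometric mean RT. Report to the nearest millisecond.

ln(RT): 5.8493, 6.0868, 6.1377, 5.8021
Mean ln(RT) = 23.8759/4 = 5.96899
Geometric mean = exp(5.96899) = 391.11 ms

391 ms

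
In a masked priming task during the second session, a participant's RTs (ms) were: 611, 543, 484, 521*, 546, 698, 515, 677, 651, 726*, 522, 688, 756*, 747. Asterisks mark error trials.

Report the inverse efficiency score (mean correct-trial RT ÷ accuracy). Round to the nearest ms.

Correct trials (n=11): 611, 543, 484, 546, 698, 515, 677, 651, 522, 688, 747
Mean correct RT = 6682/11 = 607.4545 ms
Proportion correct = 11/14
IES = 607.4545 / (11/14) = 773.124 ms

773 ms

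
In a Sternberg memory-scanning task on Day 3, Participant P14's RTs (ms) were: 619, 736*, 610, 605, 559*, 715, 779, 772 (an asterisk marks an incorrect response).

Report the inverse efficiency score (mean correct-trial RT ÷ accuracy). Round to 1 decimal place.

Correct trials (n=6): 619, 610, 605, 715, 779, 772
Mean correct RT = 4100/6 = 683.3333 ms
Proportion correct = 6/8
IES = 683.3333 / (6/8) = 911.111 ms

911.1 ms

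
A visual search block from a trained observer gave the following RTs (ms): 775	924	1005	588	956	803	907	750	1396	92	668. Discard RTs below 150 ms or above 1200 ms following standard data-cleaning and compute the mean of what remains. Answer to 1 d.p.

819.6 ms

Excluded: 92, 1396
Retained (n=9): Σ = 7376
Mean = 7376/9 = 819.5556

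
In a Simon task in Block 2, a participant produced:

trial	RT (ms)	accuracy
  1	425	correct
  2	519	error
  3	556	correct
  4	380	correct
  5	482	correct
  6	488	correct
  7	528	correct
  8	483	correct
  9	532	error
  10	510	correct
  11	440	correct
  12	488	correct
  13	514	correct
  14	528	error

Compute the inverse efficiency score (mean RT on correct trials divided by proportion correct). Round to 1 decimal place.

Correct trials (n=11): 425, 556, 380, 482, 488, 528, 483, 510, 440, 488, 514
Mean correct RT = 5294/11 = 481.2727 ms
Proportion correct = 11/14
IES = 481.2727 / (11/14) = 612.529 ms

612.5 ms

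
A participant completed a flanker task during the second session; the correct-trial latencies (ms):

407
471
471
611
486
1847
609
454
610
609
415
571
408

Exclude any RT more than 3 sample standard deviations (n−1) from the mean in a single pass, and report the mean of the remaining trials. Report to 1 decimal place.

n = 13, ΣRT = 7969, M = 613.000
Σ(x−M)² = 1729968.00; s = √(1729968.00/12) = 379.689
Cutoffs: 613.000 ± 3·379.689 → [-526.1, 1752.1]
Outside: 1847 → excluded.
Retained (n=12): Σ = 6122, mean = 6122/12 = 510.167

510.2 ms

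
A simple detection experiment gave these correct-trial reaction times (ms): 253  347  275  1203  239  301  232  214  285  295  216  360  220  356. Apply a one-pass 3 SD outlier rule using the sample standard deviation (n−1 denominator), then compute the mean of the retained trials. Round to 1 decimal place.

276.4 ms

n = 14, ΣRT = 4796, M = 342.571
Σ(x−M)² = 831263.43; s = √(831263.43/13) = 252.870
Cutoffs: 342.571 ± 3·252.870 → [-416.0, 1101.2]
Outside: 1203 → excluded.
Retained (n=13): Σ = 3593, mean = 3593/13 = 276.385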